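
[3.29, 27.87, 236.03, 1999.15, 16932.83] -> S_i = 3.29*8.47^i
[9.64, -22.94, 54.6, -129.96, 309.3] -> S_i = 9.64*(-2.38)^i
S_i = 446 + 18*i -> [446, 464, 482, 500, 518]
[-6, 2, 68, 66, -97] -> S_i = Random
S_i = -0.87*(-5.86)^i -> [-0.87, 5.1, -29.88, 175.07, -1025.91]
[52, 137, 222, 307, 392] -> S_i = 52 + 85*i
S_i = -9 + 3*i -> [-9, -6, -3, 0, 3]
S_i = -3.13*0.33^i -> [-3.13, -1.03, -0.34, -0.11, -0.04]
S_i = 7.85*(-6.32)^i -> [7.85, -49.61, 313.55, -1981.62, 12523.85]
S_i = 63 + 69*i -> [63, 132, 201, 270, 339]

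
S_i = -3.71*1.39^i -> [-3.71, -5.16, -7.17, -9.96, -13.85]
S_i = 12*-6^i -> [12, -72, 432, -2592, 15552]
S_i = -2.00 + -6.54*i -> [-2.0, -8.54, -15.08, -21.62, -28.16]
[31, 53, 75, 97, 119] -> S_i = 31 + 22*i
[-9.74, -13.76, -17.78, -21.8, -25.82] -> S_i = -9.74 + -4.02*i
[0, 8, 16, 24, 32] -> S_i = 0 + 8*i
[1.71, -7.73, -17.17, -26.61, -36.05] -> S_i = 1.71 + -9.44*i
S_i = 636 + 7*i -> [636, 643, 650, 657, 664]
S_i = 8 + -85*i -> [8, -77, -162, -247, -332]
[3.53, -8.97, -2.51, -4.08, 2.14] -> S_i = Random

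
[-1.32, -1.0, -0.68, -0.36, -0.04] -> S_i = -1.32 + 0.32*i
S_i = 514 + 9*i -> [514, 523, 532, 541, 550]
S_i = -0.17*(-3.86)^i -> [-0.17, 0.66, -2.53, 9.78, -37.74]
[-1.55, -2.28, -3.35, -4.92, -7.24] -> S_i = -1.55*1.47^i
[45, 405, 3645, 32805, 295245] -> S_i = 45*9^i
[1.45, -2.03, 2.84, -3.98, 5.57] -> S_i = 1.45*(-1.40)^i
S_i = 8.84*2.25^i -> [8.84, 19.89, 44.75, 100.69, 226.56]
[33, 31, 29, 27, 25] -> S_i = 33 + -2*i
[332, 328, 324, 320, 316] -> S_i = 332 + -4*i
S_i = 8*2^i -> [8, 16, 32, 64, 128]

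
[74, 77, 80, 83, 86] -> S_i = 74 + 3*i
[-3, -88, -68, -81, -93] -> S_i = Random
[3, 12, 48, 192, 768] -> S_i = 3*4^i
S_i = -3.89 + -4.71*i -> [-3.89, -8.6, -13.31, -18.02, -22.73]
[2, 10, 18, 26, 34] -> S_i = 2 + 8*i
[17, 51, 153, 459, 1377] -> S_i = 17*3^i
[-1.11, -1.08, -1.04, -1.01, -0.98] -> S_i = -1.11*0.97^i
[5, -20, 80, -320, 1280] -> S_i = 5*-4^i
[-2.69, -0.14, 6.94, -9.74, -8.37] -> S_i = Random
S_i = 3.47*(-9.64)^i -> [3.47, -33.45, 322.47, -3108.57, 29966.61]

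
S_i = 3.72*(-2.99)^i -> [3.72, -11.12, 33.26, -99.44, 297.32]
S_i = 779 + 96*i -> [779, 875, 971, 1067, 1163]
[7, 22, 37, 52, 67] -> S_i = 7 + 15*i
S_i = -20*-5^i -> [-20, 100, -500, 2500, -12500]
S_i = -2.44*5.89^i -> [-2.44, -14.37, -84.65, -498.58, -2936.64]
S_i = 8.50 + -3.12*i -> [8.5, 5.38, 2.26, -0.86, -3.98]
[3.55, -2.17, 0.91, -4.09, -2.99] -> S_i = Random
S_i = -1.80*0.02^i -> [-1.8, -0.04, -0.0, -0.0, -0.0]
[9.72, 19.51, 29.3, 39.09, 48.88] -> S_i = 9.72 + 9.79*i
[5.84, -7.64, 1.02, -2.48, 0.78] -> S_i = Random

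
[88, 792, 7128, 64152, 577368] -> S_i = 88*9^i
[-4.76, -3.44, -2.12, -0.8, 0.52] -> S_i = -4.76 + 1.32*i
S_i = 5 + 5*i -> [5, 10, 15, 20, 25]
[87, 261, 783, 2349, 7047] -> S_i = 87*3^i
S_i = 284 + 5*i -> [284, 289, 294, 299, 304]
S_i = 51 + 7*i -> [51, 58, 65, 72, 79]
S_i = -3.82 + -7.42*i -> [-3.82, -11.24, -18.66, -26.08, -33.5]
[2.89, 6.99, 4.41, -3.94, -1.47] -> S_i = Random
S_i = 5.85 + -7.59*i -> [5.85, -1.74, -9.33, -16.92, -24.51]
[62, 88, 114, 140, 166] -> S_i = 62 + 26*i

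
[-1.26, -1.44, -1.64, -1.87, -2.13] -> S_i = -1.26*1.14^i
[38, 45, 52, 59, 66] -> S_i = 38 + 7*i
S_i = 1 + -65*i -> [1, -64, -129, -194, -259]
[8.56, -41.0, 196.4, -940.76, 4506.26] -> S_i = 8.56*(-4.79)^i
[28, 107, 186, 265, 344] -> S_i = 28 + 79*i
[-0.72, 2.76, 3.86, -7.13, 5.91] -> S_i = Random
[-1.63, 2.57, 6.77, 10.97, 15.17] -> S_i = -1.63 + 4.20*i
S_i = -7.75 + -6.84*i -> [-7.75, -14.59, -21.43, -28.27, -35.11]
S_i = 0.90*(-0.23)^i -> [0.9, -0.21, 0.05, -0.01, 0.0]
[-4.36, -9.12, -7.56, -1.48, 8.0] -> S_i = Random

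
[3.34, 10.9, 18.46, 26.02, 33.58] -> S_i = 3.34 + 7.56*i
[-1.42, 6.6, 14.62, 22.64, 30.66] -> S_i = -1.42 + 8.02*i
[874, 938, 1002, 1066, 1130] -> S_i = 874 + 64*i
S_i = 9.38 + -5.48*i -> [9.38, 3.9, -1.58, -7.06, -12.54]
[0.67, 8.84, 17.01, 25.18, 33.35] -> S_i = 0.67 + 8.17*i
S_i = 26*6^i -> [26, 156, 936, 5616, 33696]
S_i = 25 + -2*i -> [25, 23, 21, 19, 17]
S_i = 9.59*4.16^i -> [9.59, 39.89, 165.96, 690.4, 2872.05]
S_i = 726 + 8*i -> [726, 734, 742, 750, 758]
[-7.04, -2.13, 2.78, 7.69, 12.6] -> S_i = -7.04 + 4.91*i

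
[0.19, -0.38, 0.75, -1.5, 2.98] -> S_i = 0.19*(-1.99)^i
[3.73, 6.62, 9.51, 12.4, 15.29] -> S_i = 3.73 + 2.89*i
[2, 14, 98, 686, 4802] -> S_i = 2*7^i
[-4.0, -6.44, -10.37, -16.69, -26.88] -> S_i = -4.00*1.61^i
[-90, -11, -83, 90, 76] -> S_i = Random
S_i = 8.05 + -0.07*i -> [8.05, 7.98, 7.91, 7.84, 7.77]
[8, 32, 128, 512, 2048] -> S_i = 8*4^i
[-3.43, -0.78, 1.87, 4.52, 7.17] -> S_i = -3.43 + 2.65*i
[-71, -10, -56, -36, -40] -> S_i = Random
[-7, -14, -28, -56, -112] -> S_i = -7*2^i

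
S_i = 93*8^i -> [93, 744, 5952, 47616, 380928]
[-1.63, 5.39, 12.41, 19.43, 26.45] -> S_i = -1.63 + 7.02*i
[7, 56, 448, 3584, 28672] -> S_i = 7*8^i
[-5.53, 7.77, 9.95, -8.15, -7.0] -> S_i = Random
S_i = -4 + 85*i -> [-4, 81, 166, 251, 336]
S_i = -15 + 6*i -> [-15, -9, -3, 3, 9]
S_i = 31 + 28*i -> [31, 59, 87, 115, 143]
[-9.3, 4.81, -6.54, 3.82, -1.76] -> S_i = Random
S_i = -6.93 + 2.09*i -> [-6.93, -4.84, -2.75, -0.66, 1.43]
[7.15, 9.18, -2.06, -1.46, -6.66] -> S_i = Random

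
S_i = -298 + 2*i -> [-298, -296, -294, -292, -290]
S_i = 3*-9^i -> [3, -27, 243, -2187, 19683]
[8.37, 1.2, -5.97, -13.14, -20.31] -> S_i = 8.37 + -7.17*i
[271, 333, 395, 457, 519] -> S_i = 271 + 62*i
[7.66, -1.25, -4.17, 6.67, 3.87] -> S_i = Random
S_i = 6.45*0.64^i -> [6.45, 4.13, 2.64, 1.69, 1.08]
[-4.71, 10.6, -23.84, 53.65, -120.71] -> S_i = -4.71*(-2.25)^i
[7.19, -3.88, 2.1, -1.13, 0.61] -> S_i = 7.19*(-0.54)^i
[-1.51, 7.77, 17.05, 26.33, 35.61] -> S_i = -1.51 + 9.28*i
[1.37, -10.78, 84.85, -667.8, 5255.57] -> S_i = 1.37*(-7.87)^i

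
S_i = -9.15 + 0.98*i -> [-9.15, -8.17, -7.19, -6.21, -5.23]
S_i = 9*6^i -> [9, 54, 324, 1944, 11664]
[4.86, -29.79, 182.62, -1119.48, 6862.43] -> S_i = 4.86*(-6.13)^i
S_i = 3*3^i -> [3, 9, 27, 81, 243]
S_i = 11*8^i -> [11, 88, 704, 5632, 45056]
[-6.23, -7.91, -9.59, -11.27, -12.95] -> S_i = -6.23 + -1.68*i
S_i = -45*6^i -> [-45, -270, -1620, -9720, -58320]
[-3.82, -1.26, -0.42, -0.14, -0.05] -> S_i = -3.82*0.33^i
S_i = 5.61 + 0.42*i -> [5.61, 6.03, 6.45, 6.87, 7.29]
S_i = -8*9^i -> [-8, -72, -648, -5832, -52488]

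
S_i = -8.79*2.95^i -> [-8.79, -25.93, -76.49, -225.66, -665.7]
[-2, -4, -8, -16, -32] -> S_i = -2*2^i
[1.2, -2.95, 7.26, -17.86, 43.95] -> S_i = 1.20*(-2.46)^i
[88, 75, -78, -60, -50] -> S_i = Random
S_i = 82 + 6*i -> [82, 88, 94, 100, 106]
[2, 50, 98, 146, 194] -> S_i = 2 + 48*i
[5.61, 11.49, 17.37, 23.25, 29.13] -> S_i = 5.61 + 5.88*i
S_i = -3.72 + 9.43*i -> [-3.72, 5.71, 15.14, 24.57, 34.0]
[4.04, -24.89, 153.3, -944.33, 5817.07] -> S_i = 4.04*(-6.16)^i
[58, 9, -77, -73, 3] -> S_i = Random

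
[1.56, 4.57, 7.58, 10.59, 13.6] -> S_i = 1.56 + 3.01*i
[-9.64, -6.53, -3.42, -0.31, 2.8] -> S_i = -9.64 + 3.11*i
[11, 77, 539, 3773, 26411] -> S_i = 11*7^i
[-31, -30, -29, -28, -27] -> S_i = -31 + 1*i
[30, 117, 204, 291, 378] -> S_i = 30 + 87*i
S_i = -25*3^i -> [-25, -75, -225, -675, -2025]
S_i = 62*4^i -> [62, 248, 992, 3968, 15872]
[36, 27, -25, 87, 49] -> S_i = Random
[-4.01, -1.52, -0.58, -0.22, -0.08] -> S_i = -4.01*0.38^i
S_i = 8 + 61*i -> [8, 69, 130, 191, 252]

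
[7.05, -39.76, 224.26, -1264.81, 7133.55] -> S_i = 7.05*(-5.64)^i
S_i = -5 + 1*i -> [-5, -4, -3, -2, -1]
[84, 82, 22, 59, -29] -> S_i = Random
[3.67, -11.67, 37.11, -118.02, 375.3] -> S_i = 3.67*(-3.18)^i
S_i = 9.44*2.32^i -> [9.44, 21.9, 50.81, 117.88, 273.48]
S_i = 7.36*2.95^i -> [7.36, 21.71, 64.05, 188.95, 557.4]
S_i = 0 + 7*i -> [0, 7, 14, 21, 28]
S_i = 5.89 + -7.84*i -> [5.89, -1.95, -9.79, -17.63, -25.47]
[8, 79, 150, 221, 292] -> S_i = 8 + 71*i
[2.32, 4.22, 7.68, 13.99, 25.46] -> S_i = 2.32*1.82^i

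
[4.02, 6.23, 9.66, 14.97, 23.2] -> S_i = 4.02*1.55^i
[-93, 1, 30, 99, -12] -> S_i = Random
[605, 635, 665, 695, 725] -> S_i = 605 + 30*i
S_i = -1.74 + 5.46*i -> [-1.74, 3.72, 9.18, 14.64, 20.1]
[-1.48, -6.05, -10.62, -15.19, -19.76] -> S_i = -1.48 + -4.57*i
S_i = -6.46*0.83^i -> [-6.46, -5.36, -4.45, -3.69, -3.07]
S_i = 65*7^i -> [65, 455, 3185, 22295, 156065]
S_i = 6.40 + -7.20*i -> [6.4, -0.8, -8.0, -15.2, -22.4]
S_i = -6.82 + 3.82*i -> [-6.82, -3.0, 0.82, 4.64, 8.46]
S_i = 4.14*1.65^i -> [4.14, 6.83, 11.27, 18.6, 30.69]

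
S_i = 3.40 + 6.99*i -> [3.4, 10.39, 17.38, 24.37, 31.36]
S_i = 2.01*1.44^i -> [2.01, 2.89, 4.17, 6.0, 8.64]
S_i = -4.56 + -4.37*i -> [-4.56, -8.93, -13.3, -17.67, -22.04]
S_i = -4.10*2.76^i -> [-4.1, -11.32, -31.23, -86.2, -237.91]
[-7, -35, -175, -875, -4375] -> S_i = -7*5^i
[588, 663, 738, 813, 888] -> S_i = 588 + 75*i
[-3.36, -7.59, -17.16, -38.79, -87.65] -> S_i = -3.36*2.26^i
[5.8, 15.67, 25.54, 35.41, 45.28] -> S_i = 5.80 + 9.87*i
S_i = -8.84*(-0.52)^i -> [-8.84, 4.6, -2.39, 1.24, -0.65]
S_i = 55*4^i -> [55, 220, 880, 3520, 14080]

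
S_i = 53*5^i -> [53, 265, 1325, 6625, 33125]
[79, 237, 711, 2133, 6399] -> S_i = 79*3^i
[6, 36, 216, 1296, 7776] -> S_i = 6*6^i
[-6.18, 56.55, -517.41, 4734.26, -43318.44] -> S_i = -6.18*(-9.15)^i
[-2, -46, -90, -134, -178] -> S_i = -2 + -44*i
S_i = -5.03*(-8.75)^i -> [-5.03, 44.01, -385.11, 3369.71, -29484.94]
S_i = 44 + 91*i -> [44, 135, 226, 317, 408]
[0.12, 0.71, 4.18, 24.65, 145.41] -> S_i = 0.12*5.90^i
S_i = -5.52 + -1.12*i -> [-5.52, -6.64, -7.76, -8.88, -10.0]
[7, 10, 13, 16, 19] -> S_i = 7 + 3*i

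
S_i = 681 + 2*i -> [681, 683, 685, 687, 689]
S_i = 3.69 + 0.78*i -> [3.69, 4.47, 5.25, 6.03, 6.81]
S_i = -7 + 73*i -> [-7, 66, 139, 212, 285]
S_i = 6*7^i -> [6, 42, 294, 2058, 14406]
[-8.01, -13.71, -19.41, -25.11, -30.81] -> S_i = -8.01 + -5.70*i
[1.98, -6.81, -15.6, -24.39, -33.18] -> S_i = 1.98 + -8.79*i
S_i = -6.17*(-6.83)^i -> [-6.17, 42.14, -287.82, 1965.84, -13426.66]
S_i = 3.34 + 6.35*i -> [3.34, 9.69, 16.04, 22.39, 28.74]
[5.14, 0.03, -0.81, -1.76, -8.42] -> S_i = Random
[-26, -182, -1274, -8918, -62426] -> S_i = -26*7^i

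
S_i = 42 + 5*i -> [42, 47, 52, 57, 62]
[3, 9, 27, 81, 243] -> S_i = 3*3^i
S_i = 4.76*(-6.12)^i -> [4.76, -29.13, 178.28, -1091.09, 6677.48]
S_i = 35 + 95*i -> [35, 130, 225, 320, 415]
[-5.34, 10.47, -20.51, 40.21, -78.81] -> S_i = -5.34*(-1.96)^i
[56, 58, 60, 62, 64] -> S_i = 56 + 2*i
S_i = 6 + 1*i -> [6, 7, 8, 9, 10]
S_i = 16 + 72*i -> [16, 88, 160, 232, 304]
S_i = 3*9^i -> [3, 27, 243, 2187, 19683]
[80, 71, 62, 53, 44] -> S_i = 80 + -9*i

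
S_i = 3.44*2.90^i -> [3.44, 9.98, 28.93, 83.9, 243.3]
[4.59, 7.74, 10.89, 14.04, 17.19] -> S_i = 4.59 + 3.15*i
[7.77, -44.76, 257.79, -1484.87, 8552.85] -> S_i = 7.77*(-5.76)^i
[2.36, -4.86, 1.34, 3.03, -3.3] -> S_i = Random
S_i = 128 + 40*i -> [128, 168, 208, 248, 288]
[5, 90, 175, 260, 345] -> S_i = 5 + 85*i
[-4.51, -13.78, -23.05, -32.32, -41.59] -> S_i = -4.51 + -9.27*i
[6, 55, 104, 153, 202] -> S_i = 6 + 49*i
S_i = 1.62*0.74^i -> [1.62, 1.2, 0.89, 0.66, 0.49]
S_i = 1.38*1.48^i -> [1.38, 2.04, 3.02, 4.47, 6.62]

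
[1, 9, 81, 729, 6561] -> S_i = 1*9^i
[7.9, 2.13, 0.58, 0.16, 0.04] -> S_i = 7.90*0.27^i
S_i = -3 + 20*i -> [-3, 17, 37, 57, 77]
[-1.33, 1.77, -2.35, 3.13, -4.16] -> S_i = -1.33*(-1.33)^i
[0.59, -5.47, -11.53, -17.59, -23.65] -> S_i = 0.59 + -6.06*i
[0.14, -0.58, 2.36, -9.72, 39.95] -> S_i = 0.14*(-4.11)^i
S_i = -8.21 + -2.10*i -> [-8.21, -10.31, -12.41, -14.51, -16.61]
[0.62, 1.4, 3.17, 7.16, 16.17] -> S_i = 0.62*2.26^i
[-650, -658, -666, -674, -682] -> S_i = -650 + -8*i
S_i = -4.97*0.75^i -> [-4.97, -3.73, -2.8, -2.1, -1.57]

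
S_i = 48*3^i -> [48, 144, 432, 1296, 3888]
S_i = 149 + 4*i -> [149, 153, 157, 161, 165]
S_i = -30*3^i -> [-30, -90, -270, -810, -2430]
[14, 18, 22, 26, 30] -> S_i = 14 + 4*i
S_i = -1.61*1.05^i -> [-1.61, -1.69, -1.78, -1.86, -1.96]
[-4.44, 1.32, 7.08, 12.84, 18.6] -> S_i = -4.44 + 5.76*i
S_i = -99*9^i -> [-99, -891, -8019, -72171, -649539]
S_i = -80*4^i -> [-80, -320, -1280, -5120, -20480]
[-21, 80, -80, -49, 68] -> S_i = Random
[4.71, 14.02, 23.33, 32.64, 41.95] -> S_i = 4.71 + 9.31*i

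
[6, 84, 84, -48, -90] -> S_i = Random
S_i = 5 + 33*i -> [5, 38, 71, 104, 137]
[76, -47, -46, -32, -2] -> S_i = Random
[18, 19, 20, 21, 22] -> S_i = 18 + 1*i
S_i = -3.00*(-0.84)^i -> [-3.0, 2.52, -2.12, 1.78, -1.49]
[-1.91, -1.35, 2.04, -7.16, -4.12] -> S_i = Random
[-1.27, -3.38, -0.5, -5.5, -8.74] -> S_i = Random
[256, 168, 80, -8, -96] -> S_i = 256 + -88*i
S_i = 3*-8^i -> [3, -24, 192, -1536, 12288]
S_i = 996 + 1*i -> [996, 997, 998, 999, 1000]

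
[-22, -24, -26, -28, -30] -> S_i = -22 + -2*i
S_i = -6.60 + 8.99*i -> [-6.6, 2.39, 11.38, 20.37, 29.36]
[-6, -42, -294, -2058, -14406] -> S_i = -6*7^i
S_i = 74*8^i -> [74, 592, 4736, 37888, 303104]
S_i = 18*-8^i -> [18, -144, 1152, -9216, 73728]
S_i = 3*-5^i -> [3, -15, 75, -375, 1875]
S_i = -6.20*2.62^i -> [-6.2, -16.24, -42.56, -111.51, -292.14]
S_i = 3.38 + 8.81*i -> [3.38, 12.19, 21.0, 29.81, 38.62]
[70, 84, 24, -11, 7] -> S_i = Random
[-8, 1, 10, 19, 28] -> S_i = -8 + 9*i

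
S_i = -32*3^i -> [-32, -96, -288, -864, -2592]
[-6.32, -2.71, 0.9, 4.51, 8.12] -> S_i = -6.32 + 3.61*i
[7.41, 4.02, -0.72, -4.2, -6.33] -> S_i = Random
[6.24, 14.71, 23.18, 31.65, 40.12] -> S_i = 6.24 + 8.47*i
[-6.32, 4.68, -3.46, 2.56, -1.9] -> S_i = -6.32*(-0.74)^i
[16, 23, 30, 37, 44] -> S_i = 16 + 7*i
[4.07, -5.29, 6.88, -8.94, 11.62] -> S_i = 4.07*(-1.30)^i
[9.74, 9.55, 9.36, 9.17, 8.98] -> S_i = 9.74 + -0.19*i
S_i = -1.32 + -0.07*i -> [-1.32, -1.39, -1.46, -1.53, -1.6]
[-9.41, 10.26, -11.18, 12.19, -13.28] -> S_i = -9.41*(-1.09)^i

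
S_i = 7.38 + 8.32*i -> [7.38, 15.7, 24.02, 32.34, 40.66]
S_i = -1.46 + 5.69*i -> [-1.46, 4.23, 9.92, 15.61, 21.3]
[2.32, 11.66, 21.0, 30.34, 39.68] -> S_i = 2.32 + 9.34*i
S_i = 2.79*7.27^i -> [2.79, 20.28, 147.46, 1072.03, 7793.67]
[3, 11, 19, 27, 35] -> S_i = 3 + 8*i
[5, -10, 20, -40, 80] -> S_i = 5*-2^i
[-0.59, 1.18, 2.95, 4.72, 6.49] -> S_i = -0.59 + 1.77*i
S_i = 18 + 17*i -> [18, 35, 52, 69, 86]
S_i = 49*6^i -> [49, 294, 1764, 10584, 63504]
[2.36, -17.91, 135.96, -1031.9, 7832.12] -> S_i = 2.36*(-7.59)^i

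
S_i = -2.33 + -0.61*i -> [-2.33, -2.94, -3.55, -4.16, -4.77]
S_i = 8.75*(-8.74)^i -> [8.75, -76.48, 668.39, -5841.74, 51056.82]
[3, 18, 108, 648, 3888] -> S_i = 3*6^i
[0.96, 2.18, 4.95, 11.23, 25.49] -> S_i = 0.96*2.27^i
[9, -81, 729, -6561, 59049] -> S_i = 9*-9^i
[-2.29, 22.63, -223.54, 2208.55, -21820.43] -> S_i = -2.29*(-9.88)^i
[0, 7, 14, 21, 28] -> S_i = 0 + 7*i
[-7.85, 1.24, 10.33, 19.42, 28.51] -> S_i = -7.85 + 9.09*i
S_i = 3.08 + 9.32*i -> [3.08, 12.4, 21.72, 31.04, 40.36]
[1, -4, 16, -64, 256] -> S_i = 1*-4^i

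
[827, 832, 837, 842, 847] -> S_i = 827 + 5*i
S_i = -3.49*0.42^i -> [-3.49, -1.47, -0.62, -0.26, -0.11]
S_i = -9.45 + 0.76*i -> [-9.45, -8.69, -7.93, -7.17, -6.41]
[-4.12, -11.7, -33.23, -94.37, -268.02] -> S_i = -4.12*2.84^i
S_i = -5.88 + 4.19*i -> [-5.88, -1.69, 2.5, 6.69, 10.88]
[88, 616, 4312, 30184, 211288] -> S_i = 88*7^i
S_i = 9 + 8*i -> [9, 17, 25, 33, 41]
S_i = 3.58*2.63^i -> [3.58, 9.42, 24.76, 65.13, 171.28]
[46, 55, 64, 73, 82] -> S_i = 46 + 9*i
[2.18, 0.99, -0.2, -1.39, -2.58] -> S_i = 2.18 + -1.19*i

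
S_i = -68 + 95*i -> [-68, 27, 122, 217, 312]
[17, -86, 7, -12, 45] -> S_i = Random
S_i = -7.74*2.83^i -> [-7.74, -21.9, -61.99, -175.43, -496.46]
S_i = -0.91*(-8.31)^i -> [-0.91, 7.56, -62.84, 522.21, -4339.56]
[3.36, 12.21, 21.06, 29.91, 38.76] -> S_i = 3.36 + 8.85*i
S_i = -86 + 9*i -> [-86, -77, -68, -59, -50]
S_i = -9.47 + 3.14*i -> [-9.47, -6.33, -3.19, -0.05, 3.09]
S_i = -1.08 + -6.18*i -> [-1.08, -7.26, -13.44, -19.62, -25.8]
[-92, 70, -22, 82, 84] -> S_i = Random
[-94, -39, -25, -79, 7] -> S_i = Random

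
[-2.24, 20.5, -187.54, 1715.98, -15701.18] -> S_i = -2.24*(-9.15)^i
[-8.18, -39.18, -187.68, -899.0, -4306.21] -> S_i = -8.18*4.79^i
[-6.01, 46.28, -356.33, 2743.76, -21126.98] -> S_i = -6.01*(-7.70)^i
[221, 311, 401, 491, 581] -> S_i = 221 + 90*i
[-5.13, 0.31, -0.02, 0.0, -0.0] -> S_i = -5.13*(-0.06)^i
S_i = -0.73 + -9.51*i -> [-0.73, -10.24, -19.75, -29.26, -38.77]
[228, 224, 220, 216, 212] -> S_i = 228 + -4*i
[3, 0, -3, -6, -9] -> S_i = 3 + -3*i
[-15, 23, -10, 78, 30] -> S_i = Random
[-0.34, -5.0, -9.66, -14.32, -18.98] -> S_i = -0.34 + -4.66*i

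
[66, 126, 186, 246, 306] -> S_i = 66 + 60*i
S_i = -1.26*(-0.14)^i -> [-1.26, 0.18, -0.02, 0.0, -0.0]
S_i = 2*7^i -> [2, 14, 98, 686, 4802]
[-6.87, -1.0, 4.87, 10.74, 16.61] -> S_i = -6.87 + 5.87*i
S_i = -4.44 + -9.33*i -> [-4.44, -13.77, -23.1, -32.43, -41.76]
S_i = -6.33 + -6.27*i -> [-6.33, -12.6, -18.87, -25.14, -31.41]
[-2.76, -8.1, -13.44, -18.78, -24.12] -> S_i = -2.76 + -5.34*i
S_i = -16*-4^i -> [-16, 64, -256, 1024, -4096]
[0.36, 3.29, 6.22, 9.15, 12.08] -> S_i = 0.36 + 2.93*i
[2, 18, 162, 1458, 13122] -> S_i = 2*9^i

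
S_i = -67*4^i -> [-67, -268, -1072, -4288, -17152]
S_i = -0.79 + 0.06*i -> [-0.79, -0.73, -0.67, -0.61, -0.55]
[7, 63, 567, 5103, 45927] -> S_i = 7*9^i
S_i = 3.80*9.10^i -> [3.8, 34.58, 314.68, 2863.57, 26058.49]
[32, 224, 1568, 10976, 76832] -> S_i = 32*7^i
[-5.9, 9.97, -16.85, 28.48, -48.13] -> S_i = -5.90*(-1.69)^i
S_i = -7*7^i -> [-7, -49, -343, -2401, -16807]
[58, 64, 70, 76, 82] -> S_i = 58 + 6*i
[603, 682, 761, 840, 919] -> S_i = 603 + 79*i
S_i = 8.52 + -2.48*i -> [8.52, 6.04, 3.56, 1.08, -1.4]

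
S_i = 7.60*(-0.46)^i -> [7.6, -3.5, 1.61, -0.74, 0.34]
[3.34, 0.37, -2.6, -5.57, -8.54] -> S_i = 3.34 + -2.97*i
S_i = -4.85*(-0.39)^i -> [-4.85, 1.89, -0.74, 0.29, -0.11]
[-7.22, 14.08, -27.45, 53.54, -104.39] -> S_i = -7.22*(-1.95)^i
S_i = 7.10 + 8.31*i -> [7.1, 15.41, 23.72, 32.03, 40.34]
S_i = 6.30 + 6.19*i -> [6.3, 12.49, 18.68, 24.87, 31.06]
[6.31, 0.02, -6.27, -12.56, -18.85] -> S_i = 6.31 + -6.29*i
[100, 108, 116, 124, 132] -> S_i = 100 + 8*i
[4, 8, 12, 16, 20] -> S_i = 4 + 4*i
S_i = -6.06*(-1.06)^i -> [-6.06, 6.42, -6.81, 7.22, -7.65]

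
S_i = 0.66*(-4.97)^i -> [0.66, -3.28, 16.3, -81.02, 402.69]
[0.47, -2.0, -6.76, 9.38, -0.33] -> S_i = Random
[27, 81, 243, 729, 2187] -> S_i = 27*3^i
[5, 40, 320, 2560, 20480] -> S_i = 5*8^i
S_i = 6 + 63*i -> [6, 69, 132, 195, 258]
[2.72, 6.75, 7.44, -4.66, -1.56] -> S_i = Random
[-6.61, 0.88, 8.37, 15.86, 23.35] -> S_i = -6.61 + 7.49*i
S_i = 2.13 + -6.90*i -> [2.13, -4.77, -11.67, -18.57, -25.47]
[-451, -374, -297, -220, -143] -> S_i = -451 + 77*i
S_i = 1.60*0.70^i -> [1.6, 1.12, 0.78, 0.55, 0.38]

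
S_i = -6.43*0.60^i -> [-6.43, -3.86, -2.31, -1.39, -0.83]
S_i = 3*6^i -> [3, 18, 108, 648, 3888]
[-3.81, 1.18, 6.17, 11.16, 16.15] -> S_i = -3.81 + 4.99*i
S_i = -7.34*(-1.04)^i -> [-7.34, 7.63, -7.94, 8.26, -8.59]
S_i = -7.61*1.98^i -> [-7.61, -15.07, -29.83, -59.07, -116.96]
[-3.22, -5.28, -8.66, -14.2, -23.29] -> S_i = -3.22*1.64^i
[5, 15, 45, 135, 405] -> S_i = 5*3^i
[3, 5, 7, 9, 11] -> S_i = 3 + 2*i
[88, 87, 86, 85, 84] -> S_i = 88 + -1*i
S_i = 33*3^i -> [33, 99, 297, 891, 2673]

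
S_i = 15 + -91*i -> [15, -76, -167, -258, -349]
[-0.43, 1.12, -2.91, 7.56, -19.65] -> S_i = -0.43*(-2.60)^i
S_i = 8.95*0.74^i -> [8.95, 6.62, 4.9, 3.63, 2.68]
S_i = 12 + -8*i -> [12, 4, -4, -12, -20]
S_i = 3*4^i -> [3, 12, 48, 192, 768]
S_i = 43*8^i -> [43, 344, 2752, 22016, 176128]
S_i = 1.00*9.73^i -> [1.0, 9.73, 94.67, 921.17, 8962.96]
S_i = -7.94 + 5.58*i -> [-7.94, -2.36, 3.22, 8.8, 14.38]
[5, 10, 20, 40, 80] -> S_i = 5*2^i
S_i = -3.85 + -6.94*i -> [-3.85, -10.79, -17.73, -24.67, -31.61]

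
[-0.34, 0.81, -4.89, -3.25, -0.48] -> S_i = Random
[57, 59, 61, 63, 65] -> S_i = 57 + 2*i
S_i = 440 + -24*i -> [440, 416, 392, 368, 344]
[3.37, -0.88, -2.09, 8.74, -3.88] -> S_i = Random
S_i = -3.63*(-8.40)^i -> [-3.63, 30.49, -256.13, 2151.52, -18072.73]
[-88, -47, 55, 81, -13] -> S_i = Random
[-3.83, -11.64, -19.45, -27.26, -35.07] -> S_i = -3.83 + -7.81*i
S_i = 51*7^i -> [51, 357, 2499, 17493, 122451]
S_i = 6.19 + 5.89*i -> [6.19, 12.08, 17.97, 23.86, 29.75]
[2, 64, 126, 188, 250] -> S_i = 2 + 62*i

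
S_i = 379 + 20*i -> [379, 399, 419, 439, 459]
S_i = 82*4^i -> [82, 328, 1312, 5248, 20992]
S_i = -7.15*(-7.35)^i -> [-7.15, 52.55, -386.26, 2839.02, -20866.78]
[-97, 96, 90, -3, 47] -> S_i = Random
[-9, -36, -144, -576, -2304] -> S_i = -9*4^i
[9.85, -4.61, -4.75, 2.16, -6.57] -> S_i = Random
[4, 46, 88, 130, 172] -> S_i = 4 + 42*i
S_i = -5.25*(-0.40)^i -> [-5.25, 2.1, -0.84, 0.34, -0.13]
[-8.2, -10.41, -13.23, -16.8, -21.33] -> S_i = -8.20*1.27^i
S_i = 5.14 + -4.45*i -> [5.14, 0.69, -3.76, -8.21, -12.66]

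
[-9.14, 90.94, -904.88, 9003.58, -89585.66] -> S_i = -9.14*(-9.95)^i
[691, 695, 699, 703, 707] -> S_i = 691 + 4*i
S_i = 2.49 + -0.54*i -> [2.49, 1.95, 1.41, 0.87, 0.33]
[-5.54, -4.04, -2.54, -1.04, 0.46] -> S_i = -5.54 + 1.50*i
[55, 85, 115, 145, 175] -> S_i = 55 + 30*i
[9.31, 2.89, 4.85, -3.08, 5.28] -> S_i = Random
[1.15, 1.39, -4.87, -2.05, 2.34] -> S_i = Random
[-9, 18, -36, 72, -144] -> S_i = -9*-2^i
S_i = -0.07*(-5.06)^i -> [-0.07, 0.35, -1.79, 9.07, -45.89]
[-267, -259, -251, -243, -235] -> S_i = -267 + 8*i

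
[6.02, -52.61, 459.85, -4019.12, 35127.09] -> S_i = 6.02*(-8.74)^i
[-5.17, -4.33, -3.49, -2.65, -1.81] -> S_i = -5.17 + 0.84*i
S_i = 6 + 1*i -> [6, 7, 8, 9, 10]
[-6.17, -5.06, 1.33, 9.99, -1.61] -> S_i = Random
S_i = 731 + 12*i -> [731, 743, 755, 767, 779]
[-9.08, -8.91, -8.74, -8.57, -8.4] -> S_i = -9.08 + 0.17*i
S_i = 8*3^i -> [8, 24, 72, 216, 648]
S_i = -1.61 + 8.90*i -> [-1.61, 7.29, 16.19, 25.09, 33.99]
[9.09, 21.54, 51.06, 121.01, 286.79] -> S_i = 9.09*2.37^i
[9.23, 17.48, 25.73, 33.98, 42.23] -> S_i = 9.23 + 8.25*i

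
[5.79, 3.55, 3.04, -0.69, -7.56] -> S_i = Random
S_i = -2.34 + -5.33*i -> [-2.34, -7.67, -13.0, -18.33, -23.66]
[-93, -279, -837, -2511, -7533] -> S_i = -93*3^i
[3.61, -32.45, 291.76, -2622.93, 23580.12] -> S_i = 3.61*(-8.99)^i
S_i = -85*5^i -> [-85, -425, -2125, -10625, -53125]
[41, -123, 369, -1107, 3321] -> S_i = 41*-3^i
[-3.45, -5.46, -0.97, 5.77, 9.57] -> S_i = Random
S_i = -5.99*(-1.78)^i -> [-5.99, 10.66, -18.98, 33.78, -60.13]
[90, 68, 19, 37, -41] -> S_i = Random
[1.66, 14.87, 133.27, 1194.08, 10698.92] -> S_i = 1.66*8.96^i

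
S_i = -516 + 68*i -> [-516, -448, -380, -312, -244]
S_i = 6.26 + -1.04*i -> [6.26, 5.22, 4.18, 3.14, 2.1]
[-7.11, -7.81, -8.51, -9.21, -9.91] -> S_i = -7.11 + -0.70*i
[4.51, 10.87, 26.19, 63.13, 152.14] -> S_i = 4.51*2.41^i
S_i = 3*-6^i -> [3, -18, 108, -648, 3888]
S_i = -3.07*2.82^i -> [-3.07, -8.66, -24.41, -68.85, -194.15]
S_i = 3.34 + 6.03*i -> [3.34, 9.37, 15.4, 21.43, 27.46]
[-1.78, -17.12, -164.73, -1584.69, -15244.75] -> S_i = -1.78*9.62^i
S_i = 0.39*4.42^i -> [0.39, 1.72, 7.62, 33.68, 148.85]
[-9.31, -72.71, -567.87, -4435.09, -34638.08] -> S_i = -9.31*7.81^i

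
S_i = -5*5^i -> [-5, -25, -125, -625, -3125]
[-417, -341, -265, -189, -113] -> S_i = -417 + 76*i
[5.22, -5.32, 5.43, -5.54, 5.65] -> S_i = 5.22*(-1.02)^i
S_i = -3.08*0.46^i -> [-3.08, -1.42, -0.65, -0.3, -0.14]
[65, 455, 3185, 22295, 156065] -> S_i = 65*7^i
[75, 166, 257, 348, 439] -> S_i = 75 + 91*i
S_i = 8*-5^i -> [8, -40, 200, -1000, 5000]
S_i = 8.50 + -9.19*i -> [8.5, -0.69, -9.88, -19.07, -28.26]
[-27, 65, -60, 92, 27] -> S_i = Random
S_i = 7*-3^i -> [7, -21, 63, -189, 567]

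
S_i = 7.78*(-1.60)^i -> [7.78, -12.45, 19.92, -31.87, 50.99]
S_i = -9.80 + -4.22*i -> [-9.8, -14.02, -18.24, -22.46, -26.68]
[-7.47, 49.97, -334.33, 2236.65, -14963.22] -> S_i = -7.47*(-6.69)^i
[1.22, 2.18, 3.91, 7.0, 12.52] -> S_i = 1.22*1.79^i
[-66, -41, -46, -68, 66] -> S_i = Random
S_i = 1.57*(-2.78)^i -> [1.57, -4.36, 12.13, -33.73, 93.77]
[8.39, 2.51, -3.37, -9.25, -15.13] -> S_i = 8.39 + -5.88*i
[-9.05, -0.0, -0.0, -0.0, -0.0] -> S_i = -9.05*0.00^i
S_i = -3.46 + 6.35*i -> [-3.46, 2.89, 9.24, 15.59, 21.94]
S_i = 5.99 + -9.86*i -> [5.99, -3.87, -13.73, -23.59, -33.45]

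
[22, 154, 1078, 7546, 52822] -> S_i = 22*7^i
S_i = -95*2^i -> [-95, -190, -380, -760, -1520]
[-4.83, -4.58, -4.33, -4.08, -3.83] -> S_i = -4.83 + 0.25*i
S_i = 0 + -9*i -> [0, -9, -18, -27, -36]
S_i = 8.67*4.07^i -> [8.67, 35.29, 143.62, 584.52, 2379.01]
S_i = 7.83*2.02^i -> [7.83, 15.82, 31.95, 64.54, 130.37]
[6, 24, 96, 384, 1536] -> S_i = 6*4^i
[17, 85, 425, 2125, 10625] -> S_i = 17*5^i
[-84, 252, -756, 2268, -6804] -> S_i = -84*-3^i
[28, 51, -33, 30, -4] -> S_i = Random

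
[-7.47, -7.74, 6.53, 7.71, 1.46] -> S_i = Random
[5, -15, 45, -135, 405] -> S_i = 5*-3^i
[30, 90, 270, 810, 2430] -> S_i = 30*3^i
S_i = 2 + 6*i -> [2, 8, 14, 20, 26]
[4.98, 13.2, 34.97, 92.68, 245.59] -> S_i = 4.98*2.65^i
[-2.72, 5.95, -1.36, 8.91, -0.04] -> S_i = Random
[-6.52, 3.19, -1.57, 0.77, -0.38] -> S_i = -6.52*(-0.49)^i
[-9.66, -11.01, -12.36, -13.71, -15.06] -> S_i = -9.66 + -1.35*i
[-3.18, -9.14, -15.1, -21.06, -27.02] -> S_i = -3.18 + -5.96*i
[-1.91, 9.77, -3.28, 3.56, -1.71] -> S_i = Random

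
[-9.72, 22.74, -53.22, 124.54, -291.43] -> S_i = -9.72*(-2.34)^i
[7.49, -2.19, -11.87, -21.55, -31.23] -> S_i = 7.49 + -9.68*i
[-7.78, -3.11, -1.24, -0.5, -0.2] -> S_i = -7.78*0.40^i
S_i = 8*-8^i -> [8, -64, 512, -4096, 32768]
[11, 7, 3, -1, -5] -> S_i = 11 + -4*i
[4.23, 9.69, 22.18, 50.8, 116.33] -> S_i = 4.23*2.29^i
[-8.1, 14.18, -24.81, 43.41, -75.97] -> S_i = -8.10*(-1.75)^i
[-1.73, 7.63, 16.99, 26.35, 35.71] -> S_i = -1.73 + 9.36*i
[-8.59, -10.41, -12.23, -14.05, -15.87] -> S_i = -8.59 + -1.82*i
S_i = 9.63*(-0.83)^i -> [9.63, -7.99, 6.63, -5.51, 4.57]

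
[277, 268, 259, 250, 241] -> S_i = 277 + -9*i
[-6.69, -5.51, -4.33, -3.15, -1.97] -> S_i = -6.69 + 1.18*i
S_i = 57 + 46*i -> [57, 103, 149, 195, 241]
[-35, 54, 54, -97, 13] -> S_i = Random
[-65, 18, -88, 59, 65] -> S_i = Random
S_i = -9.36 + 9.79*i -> [-9.36, 0.43, 10.22, 20.01, 29.8]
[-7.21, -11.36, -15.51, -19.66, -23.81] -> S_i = -7.21 + -4.15*i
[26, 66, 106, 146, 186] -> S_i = 26 + 40*i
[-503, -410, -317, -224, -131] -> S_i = -503 + 93*i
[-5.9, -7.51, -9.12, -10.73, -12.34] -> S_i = -5.90 + -1.61*i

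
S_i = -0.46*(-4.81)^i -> [-0.46, 2.21, -10.64, 51.19, -246.23]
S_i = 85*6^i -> [85, 510, 3060, 18360, 110160]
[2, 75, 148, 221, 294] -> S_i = 2 + 73*i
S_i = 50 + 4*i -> [50, 54, 58, 62, 66]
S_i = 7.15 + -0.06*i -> [7.15, 7.09, 7.03, 6.97, 6.91]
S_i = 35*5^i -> [35, 175, 875, 4375, 21875]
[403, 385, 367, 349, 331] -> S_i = 403 + -18*i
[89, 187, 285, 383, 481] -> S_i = 89 + 98*i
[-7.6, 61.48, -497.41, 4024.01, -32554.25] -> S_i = -7.60*(-8.09)^i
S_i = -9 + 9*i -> [-9, 0, 9, 18, 27]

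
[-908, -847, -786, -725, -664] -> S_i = -908 + 61*i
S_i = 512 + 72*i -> [512, 584, 656, 728, 800]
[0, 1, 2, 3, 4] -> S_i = 0 + 1*i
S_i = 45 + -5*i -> [45, 40, 35, 30, 25]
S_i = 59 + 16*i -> [59, 75, 91, 107, 123]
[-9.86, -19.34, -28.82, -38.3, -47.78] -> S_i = -9.86 + -9.48*i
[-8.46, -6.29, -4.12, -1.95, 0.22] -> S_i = -8.46 + 2.17*i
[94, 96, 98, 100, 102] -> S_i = 94 + 2*i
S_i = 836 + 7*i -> [836, 843, 850, 857, 864]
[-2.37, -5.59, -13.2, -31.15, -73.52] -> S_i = -2.37*2.36^i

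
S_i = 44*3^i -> [44, 132, 396, 1188, 3564]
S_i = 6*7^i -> [6, 42, 294, 2058, 14406]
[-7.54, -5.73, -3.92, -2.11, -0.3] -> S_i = -7.54 + 1.81*i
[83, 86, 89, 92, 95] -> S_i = 83 + 3*i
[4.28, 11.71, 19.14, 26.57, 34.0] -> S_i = 4.28 + 7.43*i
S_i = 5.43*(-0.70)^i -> [5.43, -3.8, 2.66, -1.86, 1.3]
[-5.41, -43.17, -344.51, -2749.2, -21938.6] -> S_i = -5.41*7.98^i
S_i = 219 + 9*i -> [219, 228, 237, 246, 255]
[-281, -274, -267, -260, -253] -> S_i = -281 + 7*i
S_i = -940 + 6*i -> [-940, -934, -928, -922, -916]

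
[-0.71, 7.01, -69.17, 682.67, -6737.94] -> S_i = -0.71*(-9.87)^i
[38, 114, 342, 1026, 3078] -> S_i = 38*3^i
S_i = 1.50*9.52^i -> [1.5, 14.28, 135.95, 1294.2, 12320.8]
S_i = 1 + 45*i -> [1, 46, 91, 136, 181]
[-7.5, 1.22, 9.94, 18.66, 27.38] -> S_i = -7.50 + 8.72*i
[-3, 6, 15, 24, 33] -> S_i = -3 + 9*i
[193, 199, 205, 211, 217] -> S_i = 193 + 6*i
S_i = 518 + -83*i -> [518, 435, 352, 269, 186]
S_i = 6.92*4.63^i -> [6.92, 32.04, 148.34, 686.83, 3180.02]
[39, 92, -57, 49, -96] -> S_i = Random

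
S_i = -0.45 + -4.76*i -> [-0.45, -5.21, -9.97, -14.73, -19.49]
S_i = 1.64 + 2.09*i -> [1.64, 3.73, 5.82, 7.91, 10.0]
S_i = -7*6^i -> [-7, -42, -252, -1512, -9072]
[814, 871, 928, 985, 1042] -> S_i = 814 + 57*i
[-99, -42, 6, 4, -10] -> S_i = Random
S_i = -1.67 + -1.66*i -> [-1.67, -3.33, -4.99, -6.65, -8.31]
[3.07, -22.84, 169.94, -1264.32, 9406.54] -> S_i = 3.07*(-7.44)^i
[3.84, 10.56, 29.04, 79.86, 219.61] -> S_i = 3.84*2.75^i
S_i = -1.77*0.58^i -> [-1.77, -1.03, -0.6, -0.35, -0.2]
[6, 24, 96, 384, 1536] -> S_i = 6*4^i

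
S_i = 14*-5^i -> [14, -70, 350, -1750, 8750]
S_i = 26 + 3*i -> [26, 29, 32, 35, 38]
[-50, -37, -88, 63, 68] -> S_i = Random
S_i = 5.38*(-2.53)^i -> [5.38, -13.61, 34.44, -87.13, 220.43]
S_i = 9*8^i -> [9, 72, 576, 4608, 36864]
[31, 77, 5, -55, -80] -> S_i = Random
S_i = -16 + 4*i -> [-16, -12, -8, -4, 0]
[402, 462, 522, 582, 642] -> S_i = 402 + 60*i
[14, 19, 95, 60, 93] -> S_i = Random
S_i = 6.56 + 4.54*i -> [6.56, 11.1, 15.64, 20.18, 24.72]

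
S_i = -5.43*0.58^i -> [-5.43, -3.15, -1.83, -1.06, -0.61]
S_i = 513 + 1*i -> [513, 514, 515, 516, 517]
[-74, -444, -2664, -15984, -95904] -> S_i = -74*6^i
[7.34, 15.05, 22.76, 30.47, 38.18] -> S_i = 7.34 + 7.71*i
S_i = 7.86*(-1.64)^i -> [7.86, -12.89, 21.14, -34.67, 56.86]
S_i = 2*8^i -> [2, 16, 128, 1024, 8192]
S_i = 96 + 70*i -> [96, 166, 236, 306, 376]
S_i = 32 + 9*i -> [32, 41, 50, 59, 68]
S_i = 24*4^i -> [24, 96, 384, 1536, 6144]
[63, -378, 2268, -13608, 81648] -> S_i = 63*-6^i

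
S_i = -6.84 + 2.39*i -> [-6.84, -4.45, -2.06, 0.33, 2.72]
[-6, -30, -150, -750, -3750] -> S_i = -6*5^i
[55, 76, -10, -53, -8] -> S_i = Random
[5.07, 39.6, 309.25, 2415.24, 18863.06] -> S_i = 5.07*7.81^i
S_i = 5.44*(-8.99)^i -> [5.44, -48.91, 439.66, -3952.56, 35533.47]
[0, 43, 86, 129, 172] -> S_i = 0 + 43*i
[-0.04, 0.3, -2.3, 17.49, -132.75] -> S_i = -0.04*(-7.59)^i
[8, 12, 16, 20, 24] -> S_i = 8 + 4*i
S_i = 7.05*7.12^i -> [7.05, 50.2, 357.4, 2544.66, 18117.95]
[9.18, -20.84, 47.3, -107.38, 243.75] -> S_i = 9.18*(-2.27)^i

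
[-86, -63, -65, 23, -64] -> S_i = Random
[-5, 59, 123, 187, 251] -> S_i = -5 + 64*i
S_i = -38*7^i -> [-38, -266, -1862, -13034, -91238]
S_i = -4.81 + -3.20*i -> [-4.81, -8.01, -11.21, -14.41, -17.61]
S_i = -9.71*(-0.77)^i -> [-9.71, 7.48, -5.76, 4.43, -3.41]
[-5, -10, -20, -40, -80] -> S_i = -5*2^i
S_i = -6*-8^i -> [-6, 48, -384, 3072, -24576]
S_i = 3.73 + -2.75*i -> [3.73, 0.98, -1.77, -4.52, -7.27]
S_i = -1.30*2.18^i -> [-1.3, -2.83, -6.18, -13.47, -29.36]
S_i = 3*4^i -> [3, 12, 48, 192, 768]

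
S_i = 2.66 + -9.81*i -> [2.66, -7.15, -16.96, -26.77, -36.58]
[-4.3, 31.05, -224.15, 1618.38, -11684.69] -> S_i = -4.30*(-7.22)^i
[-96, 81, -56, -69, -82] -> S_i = Random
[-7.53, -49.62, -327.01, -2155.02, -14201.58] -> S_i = -7.53*6.59^i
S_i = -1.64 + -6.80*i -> [-1.64, -8.44, -15.24, -22.04, -28.84]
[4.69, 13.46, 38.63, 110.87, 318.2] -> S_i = 4.69*2.87^i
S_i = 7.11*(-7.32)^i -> [7.11, -52.05, 380.97, -2788.71, 20413.33]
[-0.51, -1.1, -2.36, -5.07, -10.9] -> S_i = -0.51*2.15^i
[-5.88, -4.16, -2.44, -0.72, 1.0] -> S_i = -5.88 + 1.72*i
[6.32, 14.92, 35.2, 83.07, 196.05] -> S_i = 6.32*2.36^i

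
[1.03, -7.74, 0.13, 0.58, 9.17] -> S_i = Random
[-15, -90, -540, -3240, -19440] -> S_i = -15*6^i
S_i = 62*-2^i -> [62, -124, 248, -496, 992]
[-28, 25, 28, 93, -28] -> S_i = Random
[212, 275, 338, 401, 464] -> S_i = 212 + 63*i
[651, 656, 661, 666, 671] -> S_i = 651 + 5*i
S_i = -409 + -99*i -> [-409, -508, -607, -706, -805]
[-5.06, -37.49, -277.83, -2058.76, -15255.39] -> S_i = -5.06*7.41^i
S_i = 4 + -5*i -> [4, -1, -6, -11, -16]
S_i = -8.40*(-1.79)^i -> [-8.4, 15.04, -26.91, 48.18, -86.24]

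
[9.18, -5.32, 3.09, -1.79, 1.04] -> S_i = 9.18*(-0.58)^i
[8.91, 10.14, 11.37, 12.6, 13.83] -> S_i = 8.91 + 1.23*i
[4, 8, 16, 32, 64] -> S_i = 4*2^i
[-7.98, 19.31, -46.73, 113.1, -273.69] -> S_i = -7.98*(-2.42)^i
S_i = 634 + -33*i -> [634, 601, 568, 535, 502]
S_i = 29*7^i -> [29, 203, 1421, 9947, 69629]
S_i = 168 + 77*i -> [168, 245, 322, 399, 476]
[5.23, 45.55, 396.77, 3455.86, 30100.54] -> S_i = 5.23*8.71^i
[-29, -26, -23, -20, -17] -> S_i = -29 + 3*i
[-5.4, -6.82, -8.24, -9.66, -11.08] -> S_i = -5.40 + -1.42*i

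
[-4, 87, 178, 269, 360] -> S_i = -4 + 91*i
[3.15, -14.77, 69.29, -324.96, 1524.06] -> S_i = 3.15*(-4.69)^i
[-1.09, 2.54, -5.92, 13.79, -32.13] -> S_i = -1.09*(-2.33)^i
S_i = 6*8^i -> [6, 48, 384, 3072, 24576]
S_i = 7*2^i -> [7, 14, 28, 56, 112]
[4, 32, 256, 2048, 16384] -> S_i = 4*8^i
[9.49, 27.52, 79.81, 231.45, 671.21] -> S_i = 9.49*2.90^i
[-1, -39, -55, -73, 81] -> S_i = Random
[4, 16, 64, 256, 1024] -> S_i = 4*4^i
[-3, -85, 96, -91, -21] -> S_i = Random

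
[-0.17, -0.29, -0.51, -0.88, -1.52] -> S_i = -0.17*1.73^i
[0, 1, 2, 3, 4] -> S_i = 0 + 1*i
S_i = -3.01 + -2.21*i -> [-3.01, -5.22, -7.43, -9.64, -11.85]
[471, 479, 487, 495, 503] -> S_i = 471 + 8*i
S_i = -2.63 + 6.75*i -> [-2.63, 4.12, 10.87, 17.62, 24.37]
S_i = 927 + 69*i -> [927, 996, 1065, 1134, 1203]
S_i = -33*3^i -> [-33, -99, -297, -891, -2673]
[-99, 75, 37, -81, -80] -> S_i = Random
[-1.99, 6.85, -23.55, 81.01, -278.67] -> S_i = -1.99*(-3.44)^i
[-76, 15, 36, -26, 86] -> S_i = Random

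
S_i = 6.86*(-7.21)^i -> [6.86, -49.46, 356.61, -2571.16, 18538.1]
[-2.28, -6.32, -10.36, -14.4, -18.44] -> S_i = -2.28 + -4.04*i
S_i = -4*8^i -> [-4, -32, -256, -2048, -16384]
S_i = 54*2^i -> [54, 108, 216, 432, 864]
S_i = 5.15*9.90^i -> [5.15, 50.99, 504.75, 4997.04, 49470.69]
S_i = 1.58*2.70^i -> [1.58, 4.27, 11.52, 31.1, 83.97]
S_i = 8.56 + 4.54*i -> [8.56, 13.1, 17.64, 22.18, 26.72]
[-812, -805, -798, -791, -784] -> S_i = -812 + 7*i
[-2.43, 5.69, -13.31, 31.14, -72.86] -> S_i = -2.43*(-2.34)^i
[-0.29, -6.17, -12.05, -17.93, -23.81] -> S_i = -0.29 + -5.88*i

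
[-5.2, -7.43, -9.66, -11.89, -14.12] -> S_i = -5.20 + -2.23*i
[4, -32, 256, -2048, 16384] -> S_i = 4*-8^i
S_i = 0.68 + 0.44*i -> [0.68, 1.12, 1.56, 2.0, 2.44]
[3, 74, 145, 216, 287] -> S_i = 3 + 71*i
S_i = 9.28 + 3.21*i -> [9.28, 12.49, 15.7, 18.91, 22.12]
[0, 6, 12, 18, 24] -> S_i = 0 + 6*i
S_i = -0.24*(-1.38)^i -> [-0.24, 0.33, -0.46, 0.63, -0.87]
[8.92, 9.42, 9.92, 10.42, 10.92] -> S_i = 8.92 + 0.50*i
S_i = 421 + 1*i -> [421, 422, 423, 424, 425]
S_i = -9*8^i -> [-9, -72, -576, -4608, -36864]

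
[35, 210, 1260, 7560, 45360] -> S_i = 35*6^i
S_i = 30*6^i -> [30, 180, 1080, 6480, 38880]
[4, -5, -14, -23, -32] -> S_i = 4 + -9*i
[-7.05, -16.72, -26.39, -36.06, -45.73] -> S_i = -7.05 + -9.67*i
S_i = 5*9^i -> [5, 45, 405, 3645, 32805]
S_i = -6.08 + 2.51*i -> [-6.08, -3.57, -1.06, 1.45, 3.96]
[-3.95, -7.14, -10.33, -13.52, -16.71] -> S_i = -3.95 + -3.19*i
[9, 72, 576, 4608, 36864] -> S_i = 9*8^i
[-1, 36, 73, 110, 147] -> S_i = -1 + 37*i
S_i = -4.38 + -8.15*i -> [-4.38, -12.53, -20.68, -28.83, -36.98]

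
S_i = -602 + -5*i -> [-602, -607, -612, -617, -622]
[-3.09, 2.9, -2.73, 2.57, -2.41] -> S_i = -3.09*(-0.94)^i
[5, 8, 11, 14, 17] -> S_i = 5 + 3*i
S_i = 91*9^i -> [91, 819, 7371, 66339, 597051]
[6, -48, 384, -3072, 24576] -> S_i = 6*-8^i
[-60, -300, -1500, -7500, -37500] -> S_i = -60*5^i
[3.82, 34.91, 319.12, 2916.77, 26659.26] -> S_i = 3.82*9.14^i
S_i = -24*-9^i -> [-24, 216, -1944, 17496, -157464]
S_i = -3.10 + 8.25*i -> [-3.1, 5.15, 13.4, 21.65, 29.9]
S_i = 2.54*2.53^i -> [2.54, 6.43, 16.26, 41.13, 104.07]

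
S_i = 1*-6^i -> [1, -6, 36, -216, 1296]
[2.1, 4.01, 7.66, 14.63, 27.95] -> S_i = 2.10*1.91^i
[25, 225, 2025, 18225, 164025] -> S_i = 25*9^i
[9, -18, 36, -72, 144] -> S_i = 9*-2^i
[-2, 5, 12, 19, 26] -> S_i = -2 + 7*i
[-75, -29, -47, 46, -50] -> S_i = Random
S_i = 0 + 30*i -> [0, 30, 60, 90, 120]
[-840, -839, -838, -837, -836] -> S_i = -840 + 1*i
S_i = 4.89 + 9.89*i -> [4.89, 14.78, 24.67, 34.56, 44.45]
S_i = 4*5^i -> [4, 20, 100, 500, 2500]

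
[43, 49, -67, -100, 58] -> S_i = Random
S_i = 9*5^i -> [9, 45, 225, 1125, 5625]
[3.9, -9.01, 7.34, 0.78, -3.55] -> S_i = Random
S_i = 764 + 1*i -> [764, 765, 766, 767, 768]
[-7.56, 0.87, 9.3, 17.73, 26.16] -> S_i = -7.56 + 8.43*i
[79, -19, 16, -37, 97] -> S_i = Random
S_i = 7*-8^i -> [7, -56, 448, -3584, 28672]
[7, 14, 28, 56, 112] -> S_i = 7*2^i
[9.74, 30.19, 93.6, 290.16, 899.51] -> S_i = 9.74*3.10^i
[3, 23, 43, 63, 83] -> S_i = 3 + 20*i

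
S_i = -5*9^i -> [-5, -45, -405, -3645, -32805]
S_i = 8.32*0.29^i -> [8.32, 2.41, 0.7, 0.2, 0.06]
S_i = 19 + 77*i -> [19, 96, 173, 250, 327]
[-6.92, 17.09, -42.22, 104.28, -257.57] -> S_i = -6.92*(-2.47)^i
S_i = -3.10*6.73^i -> [-3.1, -20.86, -140.41, -944.95, -6359.49]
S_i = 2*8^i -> [2, 16, 128, 1024, 8192]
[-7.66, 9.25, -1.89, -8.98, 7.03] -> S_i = Random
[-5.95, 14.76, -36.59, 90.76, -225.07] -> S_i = -5.95*(-2.48)^i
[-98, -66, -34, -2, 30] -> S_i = -98 + 32*i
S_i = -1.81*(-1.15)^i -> [-1.81, 2.08, -2.39, 2.75, -3.17]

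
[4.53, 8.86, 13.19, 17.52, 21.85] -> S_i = 4.53 + 4.33*i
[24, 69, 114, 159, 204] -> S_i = 24 + 45*i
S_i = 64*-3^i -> [64, -192, 576, -1728, 5184]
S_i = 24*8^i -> [24, 192, 1536, 12288, 98304]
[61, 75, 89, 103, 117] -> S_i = 61 + 14*i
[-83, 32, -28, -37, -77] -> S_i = Random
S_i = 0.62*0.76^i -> [0.62, 0.47, 0.36, 0.27, 0.21]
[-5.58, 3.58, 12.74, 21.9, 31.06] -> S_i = -5.58 + 9.16*i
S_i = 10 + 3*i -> [10, 13, 16, 19, 22]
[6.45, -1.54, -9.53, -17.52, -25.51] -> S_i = 6.45 + -7.99*i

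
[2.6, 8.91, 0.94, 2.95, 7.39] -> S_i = Random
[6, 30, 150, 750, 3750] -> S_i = 6*5^i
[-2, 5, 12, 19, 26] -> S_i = -2 + 7*i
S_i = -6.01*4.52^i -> [-6.01, -27.17, -122.79, -555.0, -2508.58]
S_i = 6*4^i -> [6, 24, 96, 384, 1536]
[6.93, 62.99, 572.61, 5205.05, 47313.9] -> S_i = 6.93*9.09^i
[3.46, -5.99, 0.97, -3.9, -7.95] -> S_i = Random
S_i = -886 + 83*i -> [-886, -803, -720, -637, -554]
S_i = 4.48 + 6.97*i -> [4.48, 11.45, 18.42, 25.39, 32.36]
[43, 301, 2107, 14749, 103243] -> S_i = 43*7^i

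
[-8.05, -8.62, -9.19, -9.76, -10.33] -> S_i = -8.05 + -0.57*i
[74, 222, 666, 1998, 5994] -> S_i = 74*3^i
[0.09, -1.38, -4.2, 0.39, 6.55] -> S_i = Random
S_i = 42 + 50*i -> [42, 92, 142, 192, 242]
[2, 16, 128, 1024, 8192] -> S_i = 2*8^i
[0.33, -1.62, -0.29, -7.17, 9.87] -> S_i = Random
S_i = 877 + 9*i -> [877, 886, 895, 904, 913]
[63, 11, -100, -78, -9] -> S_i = Random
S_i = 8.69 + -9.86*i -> [8.69, -1.17, -11.03, -20.89, -30.75]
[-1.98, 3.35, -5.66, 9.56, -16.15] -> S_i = -1.98*(-1.69)^i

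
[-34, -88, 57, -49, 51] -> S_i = Random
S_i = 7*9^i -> [7, 63, 567, 5103, 45927]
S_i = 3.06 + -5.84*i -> [3.06, -2.78, -8.62, -14.46, -20.3]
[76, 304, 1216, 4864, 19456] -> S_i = 76*4^i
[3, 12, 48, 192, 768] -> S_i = 3*4^i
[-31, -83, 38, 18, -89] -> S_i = Random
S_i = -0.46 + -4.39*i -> [-0.46, -4.85, -9.24, -13.63, -18.02]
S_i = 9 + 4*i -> [9, 13, 17, 21, 25]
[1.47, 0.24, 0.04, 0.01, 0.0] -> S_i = 1.47*0.16^i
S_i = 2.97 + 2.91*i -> [2.97, 5.88, 8.79, 11.7, 14.61]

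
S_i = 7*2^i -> [7, 14, 28, 56, 112]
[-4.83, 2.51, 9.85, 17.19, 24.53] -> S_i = -4.83 + 7.34*i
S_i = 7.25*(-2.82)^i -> [7.25, -20.44, 57.65, -162.59, 458.49]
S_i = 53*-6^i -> [53, -318, 1908, -11448, 68688]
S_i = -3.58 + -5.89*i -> [-3.58, -9.47, -15.36, -21.25, -27.14]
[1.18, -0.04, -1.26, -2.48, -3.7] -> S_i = 1.18 + -1.22*i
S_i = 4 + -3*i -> [4, 1, -2, -5, -8]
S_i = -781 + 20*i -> [-781, -761, -741, -721, -701]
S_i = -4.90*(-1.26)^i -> [-4.9, 6.17, -7.78, 9.8, -12.35]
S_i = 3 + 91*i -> [3, 94, 185, 276, 367]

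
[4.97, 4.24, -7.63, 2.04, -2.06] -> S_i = Random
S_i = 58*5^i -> [58, 290, 1450, 7250, 36250]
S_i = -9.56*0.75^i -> [-9.56, -7.17, -5.38, -4.03, -3.02]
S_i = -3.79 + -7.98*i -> [-3.79, -11.77, -19.75, -27.73, -35.71]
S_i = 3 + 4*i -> [3, 7, 11, 15, 19]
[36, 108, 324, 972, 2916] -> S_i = 36*3^i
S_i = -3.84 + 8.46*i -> [-3.84, 4.62, 13.08, 21.54, 30.0]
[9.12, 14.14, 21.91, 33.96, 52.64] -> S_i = 9.12*1.55^i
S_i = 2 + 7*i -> [2, 9, 16, 23, 30]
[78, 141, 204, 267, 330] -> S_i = 78 + 63*i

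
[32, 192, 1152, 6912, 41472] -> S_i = 32*6^i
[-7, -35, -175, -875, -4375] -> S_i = -7*5^i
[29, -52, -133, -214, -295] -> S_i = 29 + -81*i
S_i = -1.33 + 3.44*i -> [-1.33, 2.11, 5.55, 8.99, 12.43]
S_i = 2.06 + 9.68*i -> [2.06, 11.74, 21.42, 31.1, 40.78]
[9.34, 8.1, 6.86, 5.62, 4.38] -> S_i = 9.34 + -1.24*i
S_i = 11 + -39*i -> [11, -28, -67, -106, -145]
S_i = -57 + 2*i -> [-57, -55, -53, -51, -49]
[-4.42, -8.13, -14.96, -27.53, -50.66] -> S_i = -4.42*1.84^i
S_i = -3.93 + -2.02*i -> [-3.93, -5.95, -7.97, -9.99, -12.01]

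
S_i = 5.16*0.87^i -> [5.16, 4.49, 3.91, 3.4, 2.96]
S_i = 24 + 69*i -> [24, 93, 162, 231, 300]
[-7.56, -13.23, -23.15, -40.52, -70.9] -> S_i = -7.56*1.75^i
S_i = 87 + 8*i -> [87, 95, 103, 111, 119]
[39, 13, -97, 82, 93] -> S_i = Random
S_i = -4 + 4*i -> [-4, 0, 4, 8, 12]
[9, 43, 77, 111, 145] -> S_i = 9 + 34*i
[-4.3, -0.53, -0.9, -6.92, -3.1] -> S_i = Random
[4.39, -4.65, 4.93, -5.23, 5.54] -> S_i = 4.39*(-1.06)^i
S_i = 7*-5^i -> [7, -35, 175, -875, 4375]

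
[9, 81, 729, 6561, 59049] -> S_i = 9*9^i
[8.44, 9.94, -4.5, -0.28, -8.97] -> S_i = Random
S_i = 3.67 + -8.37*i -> [3.67, -4.7, -13.07, -21.44, -29.81]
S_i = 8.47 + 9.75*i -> [8.47, 18.22, 27.97, 37.72, 47.47]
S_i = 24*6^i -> [24, 144, 864, 5184, 31104]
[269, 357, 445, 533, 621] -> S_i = 269 + 88*i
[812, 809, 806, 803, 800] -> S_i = 812 + -3*i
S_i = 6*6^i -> [6, 36, 216, 1296, 7776]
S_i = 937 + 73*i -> [937, 1010, 1083, 1156, 1229]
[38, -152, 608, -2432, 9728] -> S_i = 38*-4^i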